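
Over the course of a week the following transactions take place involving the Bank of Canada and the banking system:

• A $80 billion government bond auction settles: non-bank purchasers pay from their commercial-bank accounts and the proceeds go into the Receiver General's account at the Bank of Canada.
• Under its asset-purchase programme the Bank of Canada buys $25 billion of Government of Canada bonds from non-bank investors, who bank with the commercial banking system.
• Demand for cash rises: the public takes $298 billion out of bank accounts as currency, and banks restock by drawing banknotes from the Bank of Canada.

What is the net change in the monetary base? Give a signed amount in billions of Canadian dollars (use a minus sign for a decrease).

-$55 billion

Bank of Canada balance sheet:
  Assets:      Securities +$25B
  Liabilities: Bank reserves −$353B, Currency in circulation +$298B, Government deposits +$80B
Commercial banking system:
  Assets:      Reserves at CB −$353B
  Liabilities: Checkable deposits −$353B
Monetary base = currency + reserves: +$298B + (−$353B) = -$55 billion.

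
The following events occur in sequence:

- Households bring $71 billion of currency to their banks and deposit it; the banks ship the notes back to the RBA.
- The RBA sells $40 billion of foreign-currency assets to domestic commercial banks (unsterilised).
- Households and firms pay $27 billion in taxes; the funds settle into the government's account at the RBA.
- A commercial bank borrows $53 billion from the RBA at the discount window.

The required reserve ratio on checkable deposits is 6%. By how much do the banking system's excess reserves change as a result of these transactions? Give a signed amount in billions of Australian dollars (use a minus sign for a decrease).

+$54.36 billion

Currency deposit $71 billion: reserves +$71B, deposits +$71B.
FX sale $40 billion: reserves −$40B, deposits 0.
Government account inflow $27 billion: reserves −$27B, deposits −$27B.
Discount-window loan $53 billion: reserves +$53B, deposits 0.
Totals: Δreserves = +$57B, Δdeposits = +$44B.
Δrequired reserves = 6% × +$44B = +$2.64B.
Δexcess reserves = Δreserves − Δrequired = +$57B − (+$2.64B) = +$54.36 billion.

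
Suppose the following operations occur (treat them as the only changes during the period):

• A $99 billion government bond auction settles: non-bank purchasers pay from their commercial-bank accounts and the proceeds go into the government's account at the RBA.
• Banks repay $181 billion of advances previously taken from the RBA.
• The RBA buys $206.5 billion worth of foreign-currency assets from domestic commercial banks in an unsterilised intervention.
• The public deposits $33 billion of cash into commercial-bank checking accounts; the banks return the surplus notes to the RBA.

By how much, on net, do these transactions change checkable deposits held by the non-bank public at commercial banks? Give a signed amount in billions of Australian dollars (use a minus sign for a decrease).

-$66 billion

Government account inflow $99 billion: non-bank counterparties' bank balances fall → −$99B.
Discount-window repayment $181 billion: the counterparty is a bank, so public deposits are unchanged → 0.
FX purchase $206.5 billion: the counterparty is a bank, so public deposits are unchanged → 0.
Currency deposit $33 billion: non-bank counterparties' bank balances rise → +$33B.
Net: −99 + 0 + 0 + 33 = -$66 billion.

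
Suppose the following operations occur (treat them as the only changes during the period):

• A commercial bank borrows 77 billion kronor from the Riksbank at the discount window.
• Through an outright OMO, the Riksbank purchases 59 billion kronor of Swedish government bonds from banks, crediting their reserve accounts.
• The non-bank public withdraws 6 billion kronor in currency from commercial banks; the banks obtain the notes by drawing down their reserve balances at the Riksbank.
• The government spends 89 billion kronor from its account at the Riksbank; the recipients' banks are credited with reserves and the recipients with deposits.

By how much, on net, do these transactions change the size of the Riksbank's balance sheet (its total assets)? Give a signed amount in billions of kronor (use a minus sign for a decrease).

+136 billion

Riksbank balance sheet:
  Assets:      Securities +59B, Loans to banks +77B
  Liabilities: Bank reserves +219B, Currency in circulation +6B, Government deposits −89B
Commercial banking system:
  Assets:      Reserves at CB +219B, Securities −59B
  Liabilities: Checkable deposits +83B, Borrowings from CB +77B
Change in total Riksbank assets = +136 billion.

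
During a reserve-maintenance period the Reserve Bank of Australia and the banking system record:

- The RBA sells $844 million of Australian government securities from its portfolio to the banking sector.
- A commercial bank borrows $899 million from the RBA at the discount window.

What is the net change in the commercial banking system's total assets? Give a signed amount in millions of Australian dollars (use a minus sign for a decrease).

+$899 million

RBA balance sheet:
  Assets:      Securities −$844M, Loans to banks +$899M
  Liabilities: Bank reserves +$55M
Commercial banking system:
  Assets:      Reserves at CB +$55M, Securities +$844M
  Liabilities: Borrowings from CB +$899M
Change in total bank assets = +$899 million.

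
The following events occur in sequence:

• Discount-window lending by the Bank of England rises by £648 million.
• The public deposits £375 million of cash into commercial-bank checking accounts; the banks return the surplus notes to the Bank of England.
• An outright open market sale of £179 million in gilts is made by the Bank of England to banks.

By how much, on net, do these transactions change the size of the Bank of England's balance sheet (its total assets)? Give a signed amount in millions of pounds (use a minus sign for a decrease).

Bank of England balance sheet:
  Assets:      Securities −£179M, Loans to banks +£648M
  Liabilities: Bank reserves +£844M, Currency in circulation −£375M
Change in total Bank of England assets = +£469 million.

+£469 million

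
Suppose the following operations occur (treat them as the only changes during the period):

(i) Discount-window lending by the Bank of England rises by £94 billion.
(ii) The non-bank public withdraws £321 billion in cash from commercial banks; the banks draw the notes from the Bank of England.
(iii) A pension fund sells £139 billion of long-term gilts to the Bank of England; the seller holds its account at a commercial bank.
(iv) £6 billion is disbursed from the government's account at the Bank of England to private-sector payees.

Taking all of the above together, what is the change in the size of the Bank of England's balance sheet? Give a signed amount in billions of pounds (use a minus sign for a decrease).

Discount-window loan £94 billion: a Bank of England asset is acquired → +£94B.
Currency withdrawal £321 billion: only the composition of liabilities changes → 0.
Asset purchase (from non-banks) £139 billion: a Bank of England asset is acquired → +£139B.
Government spending £6 billion: only the composition of liabilities changes → 0.
Net: 94 + 0 + 139 + 0 = +£233 billion.

+£233 billion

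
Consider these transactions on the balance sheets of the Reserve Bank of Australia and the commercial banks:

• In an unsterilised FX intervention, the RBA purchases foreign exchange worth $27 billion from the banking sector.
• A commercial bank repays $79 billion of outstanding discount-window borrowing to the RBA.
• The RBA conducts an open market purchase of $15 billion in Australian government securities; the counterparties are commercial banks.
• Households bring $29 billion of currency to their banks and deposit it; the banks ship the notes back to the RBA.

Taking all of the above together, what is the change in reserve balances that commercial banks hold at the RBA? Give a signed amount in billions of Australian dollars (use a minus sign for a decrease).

FX purchase $27 billion: the RBA pays by crediting reserve accounts → +$27B.
Discount-window repayment $79 billion: repayment is debited from reserves → −$79B.
OMO purchase (from banks) $15 billion: the RBA pays by crediting reserve accounts → +$15B.
Currency deposit $29 billion: returned notes are swapped for reserve credit → +$29B.
Net: 27 − 79 + 15 + 29 = -$8 billion.

-$8 billion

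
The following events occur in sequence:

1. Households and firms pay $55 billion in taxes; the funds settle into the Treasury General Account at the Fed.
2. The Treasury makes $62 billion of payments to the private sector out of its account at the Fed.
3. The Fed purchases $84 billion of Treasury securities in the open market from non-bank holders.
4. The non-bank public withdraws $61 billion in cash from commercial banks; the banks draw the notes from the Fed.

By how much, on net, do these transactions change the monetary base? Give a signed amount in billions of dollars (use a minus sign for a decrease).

+$91 billion

Government account inflow $55 billion: reserves shift to a non-base liability → −$55B.
Government spending $62 billion: a non-base liability converts back to reserves → +$62B.
Asset purchase (from non-banks) $84 billion: Fed balance sheet expands → +$84B.
Currency withdrawal $61 billion: just a shift between currency and reserves — both are base money → 0.
Net: −55 + 62 + 84 + 0 = +$91 billion.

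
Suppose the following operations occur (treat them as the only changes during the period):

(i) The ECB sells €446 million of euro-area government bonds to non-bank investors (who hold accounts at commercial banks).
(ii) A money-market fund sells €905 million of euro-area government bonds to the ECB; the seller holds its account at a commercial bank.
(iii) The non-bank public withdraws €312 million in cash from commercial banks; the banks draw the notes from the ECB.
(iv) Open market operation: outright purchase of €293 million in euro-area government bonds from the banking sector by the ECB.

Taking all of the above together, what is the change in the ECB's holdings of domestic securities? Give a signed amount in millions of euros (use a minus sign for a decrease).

ECB balance sheet:
  Assets:      Securities +€752M
  Liabilities: Bank reserves +€440M, Currency in circulation +€312M
Commercial banking system:
  Assets:      Reserves at CB +€440M, Securities −€293M
  Liabilities: Checkable deposits +€147M
So the change in the ECB's holdings of domestic securities is +€752 million.

+€752 million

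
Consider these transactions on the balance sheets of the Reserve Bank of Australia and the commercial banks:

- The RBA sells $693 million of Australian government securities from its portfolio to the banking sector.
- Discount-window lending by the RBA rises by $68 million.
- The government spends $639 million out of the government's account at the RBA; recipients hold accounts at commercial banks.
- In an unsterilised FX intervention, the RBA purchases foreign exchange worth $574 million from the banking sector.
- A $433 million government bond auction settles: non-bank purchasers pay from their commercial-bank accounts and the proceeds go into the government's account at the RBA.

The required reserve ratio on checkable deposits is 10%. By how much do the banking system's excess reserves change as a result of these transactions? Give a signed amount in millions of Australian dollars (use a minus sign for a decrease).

+$134.4 million

OMO sale (to banks) $693 million: reserves −$693M, deposits 0.
Discount-window loan $68 million: reserves +$68M, deposits 0.
Government spending $639 million: reserves +$639M, deposits +$639M.
FX purchase $574 million: reserves +$574M, deposits 0.
Government account inflow $433 million: reserves −$433M, deposits −$433M.
Totals: Δreserves = +$155M, Δdeposits = +$206M.
Δrequired reserves = 10% × +$206M = +$20.6M.
Δexcess reserves = Δreserves − Δrequired = +$155M − (+$20.6M) = +$134.4 million.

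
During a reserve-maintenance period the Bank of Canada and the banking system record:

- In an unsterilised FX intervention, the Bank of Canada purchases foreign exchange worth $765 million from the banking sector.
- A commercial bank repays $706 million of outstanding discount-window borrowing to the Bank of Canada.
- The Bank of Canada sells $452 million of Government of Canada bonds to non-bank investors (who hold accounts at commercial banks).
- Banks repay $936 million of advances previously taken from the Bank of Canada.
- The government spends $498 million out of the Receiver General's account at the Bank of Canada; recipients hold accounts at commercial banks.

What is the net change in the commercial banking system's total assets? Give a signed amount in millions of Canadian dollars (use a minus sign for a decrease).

FX purchase $765 million: just an asset swap on bank balance sheets → 0.
Discount-window repayment $706 million: bank balance sheets shrink → −$706M.
Asset sale (to non-banks) $452 million: bank balance sheets shrink → −$452M.
Discount-window repayment $936 million: bank balance sheets shrink → −$936M.
Government spending $498 million: bank balance sheets expand → +$498M.
Net: 0 − 706 − 452 − 936 + 498 = -$1596 million.

-$1596 million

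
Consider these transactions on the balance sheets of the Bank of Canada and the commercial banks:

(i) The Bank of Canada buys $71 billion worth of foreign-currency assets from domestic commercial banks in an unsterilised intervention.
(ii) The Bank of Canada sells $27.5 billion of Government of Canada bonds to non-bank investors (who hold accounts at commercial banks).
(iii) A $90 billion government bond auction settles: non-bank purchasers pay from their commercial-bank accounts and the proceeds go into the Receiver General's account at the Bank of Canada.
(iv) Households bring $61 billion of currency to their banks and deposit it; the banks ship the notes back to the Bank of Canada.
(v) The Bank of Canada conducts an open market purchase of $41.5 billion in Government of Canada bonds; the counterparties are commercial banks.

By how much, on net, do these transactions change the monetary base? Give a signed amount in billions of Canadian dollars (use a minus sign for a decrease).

-$5 billion

FX purchase $71 billion: Bank of Canada balance sheet expands → +$71B.
Asset sale (to non-banks) $27.5 billion: Bank of Canada balance sheet contracts → −$27.5B.
Government account inflow $90 billion: reserves shift to a non-base liability → −$90B.
Currency deposit $61 billion: just a shift between currency and reserves — both are base money → 0.
OMO purchase (from banks) $41.5 billion: Bank of Canada balance sheet expands → +$41.5B.
Net: 71 − 27.5 − 90 + 0 + 41.5 = -$5 billion.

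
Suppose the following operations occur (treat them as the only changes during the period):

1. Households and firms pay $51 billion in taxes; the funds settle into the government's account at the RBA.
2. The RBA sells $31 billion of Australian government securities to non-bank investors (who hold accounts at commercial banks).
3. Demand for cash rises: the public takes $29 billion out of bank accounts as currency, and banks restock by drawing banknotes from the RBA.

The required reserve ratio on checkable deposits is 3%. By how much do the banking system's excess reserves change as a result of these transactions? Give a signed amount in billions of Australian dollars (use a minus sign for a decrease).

-$107.67 billion

Government account inflow $51 billion: reserves −$51B, deposits −$51B.
Asset sale (to non-banks) $31 billion: reserves −$31B, deposits −$31B.
Currency withdrawal $29 billion: reserves −$29B, deposits −$29B.
Totals: Δreserves = −$111B, Δdeposits = −$111B.
Δrequired reserves = 3% × −$111B = −$3.33B.
Δexcess reserves = Δreserves − Δrequired = −$111B − (−$3.33B) = -$107.67 billion.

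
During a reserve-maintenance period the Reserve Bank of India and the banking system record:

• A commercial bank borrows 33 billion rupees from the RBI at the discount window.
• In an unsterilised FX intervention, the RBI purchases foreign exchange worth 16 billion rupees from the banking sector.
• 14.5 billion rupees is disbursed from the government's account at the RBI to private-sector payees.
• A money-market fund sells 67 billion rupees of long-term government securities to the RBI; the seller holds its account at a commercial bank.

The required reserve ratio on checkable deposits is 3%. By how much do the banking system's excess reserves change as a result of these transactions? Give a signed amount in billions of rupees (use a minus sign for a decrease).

Discount-window loan 33 billion rupees: reserves +33B, deposits 0.
FX purchase 16 billion rupees: reserves +16B, deposits 0.
Government spending 14.5 billion rupees: reserves +14.5B, deposits +14.5B.
Asset purchase (from non-banks) 67 billion rupees: reserves +67B, deposits +67B.
Totals: Δreserves = +130.5B, Δdeposits = +81.5B.
Δrequired reserves = 3% × +81.5B = +2.445B.
Δexcess reserves = Δreserves − Δrequired = +130.5B − (+2.445B) = +128.055 billion.

+128.055 billion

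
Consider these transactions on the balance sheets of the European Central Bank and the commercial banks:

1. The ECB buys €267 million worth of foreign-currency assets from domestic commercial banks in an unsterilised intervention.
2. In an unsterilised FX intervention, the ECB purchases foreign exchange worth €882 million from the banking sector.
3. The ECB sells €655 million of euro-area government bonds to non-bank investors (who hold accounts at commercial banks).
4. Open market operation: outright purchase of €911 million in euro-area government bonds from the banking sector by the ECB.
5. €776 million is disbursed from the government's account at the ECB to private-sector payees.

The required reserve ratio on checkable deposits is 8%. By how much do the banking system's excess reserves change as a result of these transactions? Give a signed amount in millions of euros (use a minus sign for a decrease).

FX purchase €267 million: reserves +€267M, deposits 0.
FX purchase €882 million: reserves +€882M, deposits 0.
Asset sale (to non-banks) €655 million: reserves −€655M, deposits −€655M.
OMO purchase (from banks) €911 million: reserves +€911M, deposits 0.
Government spending €776 million: reserves +€776M, deposits +€776M.
Totals: Δreserves = +€2181M, Δdeposits = +€121M.
Δrequired reserves = 8% × +€121M = +€9.68M.
Δexcess reserves = Δreserves − Δrequired = +€2181M − (+€9.68M) = +€2171.32 million.

+€2171.32 million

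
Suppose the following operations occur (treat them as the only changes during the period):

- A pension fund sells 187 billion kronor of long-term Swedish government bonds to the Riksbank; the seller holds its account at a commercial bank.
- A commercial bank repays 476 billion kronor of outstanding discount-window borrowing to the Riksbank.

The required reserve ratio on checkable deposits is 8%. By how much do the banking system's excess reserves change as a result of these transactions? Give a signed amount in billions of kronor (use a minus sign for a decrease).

-303.96 billion

Asset purchase (from non-banks) 187 billion kronor: reserves +187B, deposits +187B.
Discount-window repayment 476 billion kronor: reserves −476B, deposits 0.
Totals: Δreserves = −289B, Δdeposits = +187B.
Δrequired reserves = 8% × +187B = +14.96B.
Δexcess reserves = Δreserves − Δrequired = −289B − (+14.96B) = -303.96 billion.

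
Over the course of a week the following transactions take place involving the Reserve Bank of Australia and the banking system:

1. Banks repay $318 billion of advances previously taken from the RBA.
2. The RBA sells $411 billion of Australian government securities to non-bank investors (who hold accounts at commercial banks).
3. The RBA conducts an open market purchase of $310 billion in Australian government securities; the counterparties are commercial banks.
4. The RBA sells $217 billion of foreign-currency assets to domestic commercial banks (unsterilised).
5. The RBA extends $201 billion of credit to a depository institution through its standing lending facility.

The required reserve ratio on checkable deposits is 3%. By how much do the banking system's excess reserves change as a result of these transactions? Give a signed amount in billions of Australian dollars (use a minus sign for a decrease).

-$422.67 billion

Discount-window repayment $318 billion: reserves −$318B, deposits 0.
Asset sale (to non-banks) $411 billion: reserves −$411B, deposits −$411B.
OMO purchase (from banks) $310 billion: reserves +$310B, deposits 0.
FX sale $217 billion: reserves −$217B, deposits 0.
Discount-window loan $201 billion: reserves +$201B, deposits 0.
Totals: Δreserves = −$435B, Δdeposits = −$411B.
Δrequired reserves = 3% × −$411B = −$12.33B.
Δexcess reserves = Δreserves − Δrequired = −$435B − (−$12.33B) = -$422.67 billion.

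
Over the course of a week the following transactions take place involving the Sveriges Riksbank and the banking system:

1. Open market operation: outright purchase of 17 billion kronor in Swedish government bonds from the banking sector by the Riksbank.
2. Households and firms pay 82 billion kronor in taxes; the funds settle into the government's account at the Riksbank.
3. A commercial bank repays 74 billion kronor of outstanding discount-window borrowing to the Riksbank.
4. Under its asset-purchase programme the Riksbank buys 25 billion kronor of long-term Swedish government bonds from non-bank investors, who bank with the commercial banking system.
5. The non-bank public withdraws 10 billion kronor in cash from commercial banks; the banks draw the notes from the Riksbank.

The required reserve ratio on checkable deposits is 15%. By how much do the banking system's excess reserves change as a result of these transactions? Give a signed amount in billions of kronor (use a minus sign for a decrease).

OMO purchase (from banks) 17 billion kronor: reserves +17B, deposits 0.
Government account inflow 82 billion kronor: reserves −82B, deposits −82B.
Discount-window repayment 74 billion kronor: reserves −74B, deposits 0.
Asset purchase (from non-banks) 25 billion kronor: reserves +25B, deposits +25B.
Currency withdrawal 10 billion kronor: reserves −10B, deposits −10B.
Totals: Δreserves = −124B, Δdeposits = −67B.
Δrequired reserves = 15% × −67B = −10.05B.
Δexcess reserves = Δreserves − Δrequired = −124B − (−10.05B) = -113.95 billion.

-113.95 billion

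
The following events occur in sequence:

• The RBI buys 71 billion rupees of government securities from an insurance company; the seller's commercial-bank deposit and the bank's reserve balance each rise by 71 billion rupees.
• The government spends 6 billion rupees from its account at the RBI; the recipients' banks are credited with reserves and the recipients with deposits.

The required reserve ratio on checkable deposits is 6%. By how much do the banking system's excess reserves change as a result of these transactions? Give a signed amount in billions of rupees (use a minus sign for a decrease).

+72.38 billion

Asset purchase (from non-banks) 71 billion rupees: reserves +71B, deposits +71B.
Government spending 6 billion rupees: reserves +6B, deposits +6B.
Totals: Δreserves = +77B, Δdeposits = +77B.
Δrequired reserves = 6% × +77B = +4.62B.
Δexcess reserves = Δreserves − Δrequired = +77B − (+4.62B) = +72.38 billion.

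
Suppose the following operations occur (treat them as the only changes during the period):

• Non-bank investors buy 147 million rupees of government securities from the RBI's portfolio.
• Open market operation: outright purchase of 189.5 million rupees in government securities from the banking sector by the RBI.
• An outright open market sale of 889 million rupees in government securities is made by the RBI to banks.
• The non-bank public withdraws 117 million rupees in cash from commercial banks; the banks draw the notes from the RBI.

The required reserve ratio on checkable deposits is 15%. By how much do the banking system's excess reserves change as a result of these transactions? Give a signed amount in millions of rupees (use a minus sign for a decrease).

Asset sale (to non-banks) 147 million rupees: reserves −147M, deposits −147M.
OMO purchase (from banks) 189.5 million rupees: reserves +189.5M, deposits 0.
OMO sale (to banks) 889 million rupees: reserves −889M, deposits 0.
Currency withdrawal 117 million rupees: reserves −117M, deposits −117M.
Totals: Δreserves = −963.5M, Δdeposits = −264M.
Δrequired reserves = 15% × −264M = −39.6M.
Δexcess reserves = Δreserves − Δrequired = −963.5M − (−39.6M) = -923.9 million.

-923.9 million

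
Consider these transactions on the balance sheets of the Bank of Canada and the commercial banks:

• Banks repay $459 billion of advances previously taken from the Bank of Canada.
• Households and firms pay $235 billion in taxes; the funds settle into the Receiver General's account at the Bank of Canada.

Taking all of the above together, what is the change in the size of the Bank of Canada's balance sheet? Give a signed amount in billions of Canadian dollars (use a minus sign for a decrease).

Discount-window repayment $459 billion: a Bank of Canada asset is shed → −$459B.
Government account inflow $235 billion: only the composition of liabilities changes → 0.
Net: −459 + 0 = -$459 billion.

-$459 billion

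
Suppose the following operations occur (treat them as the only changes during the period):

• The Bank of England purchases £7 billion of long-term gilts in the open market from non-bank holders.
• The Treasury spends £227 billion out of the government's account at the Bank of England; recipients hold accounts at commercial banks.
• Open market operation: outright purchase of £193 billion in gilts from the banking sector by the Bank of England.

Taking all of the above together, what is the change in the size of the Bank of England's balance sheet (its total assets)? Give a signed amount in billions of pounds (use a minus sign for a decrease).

Asset purchase (from non-banks) £7 billion: a Bank of England asset is acquired → +£7B.
Government spending £227 billion: only the composition of liabilities changes → 0.
OMO purchase (from banks) £193 billion: a Bank of England asset is acquired → +£193B.
Net: 7 + 0 + 193 = +£200 billion.

+£200 billion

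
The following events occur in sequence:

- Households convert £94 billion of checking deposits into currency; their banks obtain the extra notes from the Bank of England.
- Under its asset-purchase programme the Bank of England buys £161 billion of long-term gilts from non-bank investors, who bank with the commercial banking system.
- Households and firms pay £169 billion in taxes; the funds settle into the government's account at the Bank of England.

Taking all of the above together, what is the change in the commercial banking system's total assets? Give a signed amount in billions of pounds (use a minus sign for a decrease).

-£102 billion

Bank of England balance sheet:
  Assets:      Securities +£161B
  Liabilities: Bank reserves −£102B, Currency in circulation +£94B, Government deposits +£169B
Commercial banking system:
  Assets:      Reserves at CB −£102B
  Liabilities: Checkable deposits −£102B
Change in total bank assets = -£102 billion.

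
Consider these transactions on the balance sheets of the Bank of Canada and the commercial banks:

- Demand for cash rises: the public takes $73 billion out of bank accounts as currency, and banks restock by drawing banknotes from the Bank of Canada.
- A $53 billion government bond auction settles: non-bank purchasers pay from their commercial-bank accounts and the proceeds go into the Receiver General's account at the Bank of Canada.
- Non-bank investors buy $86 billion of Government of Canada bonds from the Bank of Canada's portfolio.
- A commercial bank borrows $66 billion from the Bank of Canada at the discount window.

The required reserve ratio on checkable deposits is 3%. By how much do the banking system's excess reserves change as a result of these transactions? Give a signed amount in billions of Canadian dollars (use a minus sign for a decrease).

-$139.64 billion

Currency withdrawal $73 billion: reserves −$73B, deposits −$73B.
Government account inflow $53 billion: reserves −$53B, deposits −$53B.
Asset sale (to non-banks) $86 billion: reserves −$86B, deposits −$86B.
Discount-window loan $66 billion: reserves +$66B, deposits 0.
Totals: Δreserves = −$146B, Δdeposits = −$212B.
Δrequired reserves = 3% × −$212B = −$6.36B.
Δexcess reserves = Δreserves − Δrequired = −$146B − (−$6.36B) = -$139.64 billion.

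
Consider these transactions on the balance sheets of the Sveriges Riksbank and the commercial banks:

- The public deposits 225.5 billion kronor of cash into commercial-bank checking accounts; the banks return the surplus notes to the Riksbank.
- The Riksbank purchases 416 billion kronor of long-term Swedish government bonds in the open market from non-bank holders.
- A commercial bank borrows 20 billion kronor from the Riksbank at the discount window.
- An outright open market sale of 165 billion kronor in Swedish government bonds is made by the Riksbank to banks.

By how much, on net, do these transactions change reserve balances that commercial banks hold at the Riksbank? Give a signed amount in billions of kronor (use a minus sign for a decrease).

+496.5 billion

Currency deposit 225.5 billion kronor: returned notes are swapped for reserve credit → +225.5B.
Asset purchase (from non-banks) 416 billion kronor: the Riksbank pays by crediting reserve accounts → +416B.
Discount-window loan 20 billion kronor: the loan is credited to the bank's reserve account → +20B.
OMO sale (to banks) 165 billion kronor: the buying banks pay out of their reserve balances → −165B.
Net: 225.5 + 416 + 20 − 165 = +496.5 billion.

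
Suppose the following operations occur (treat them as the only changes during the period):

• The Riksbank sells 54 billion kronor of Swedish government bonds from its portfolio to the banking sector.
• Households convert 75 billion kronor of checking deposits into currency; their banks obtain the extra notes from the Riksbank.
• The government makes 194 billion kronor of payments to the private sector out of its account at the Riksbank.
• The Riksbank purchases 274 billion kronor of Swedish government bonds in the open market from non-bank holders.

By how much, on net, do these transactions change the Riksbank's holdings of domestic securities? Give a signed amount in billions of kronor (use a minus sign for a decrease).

Riksbank balance sheet:
  Assets:      Securities +220B
  Liabilities: Bank reserves +339B, Currency in circulation +75B, Government deposits −194B
Commercial banking system:
  Assets:      Reserves at CB +339B, Securities +54B
  Liabilities: Checkable deposits +393B
So the change in the Riksbank's holdings of domestic securities is +220 billion.

+220 billion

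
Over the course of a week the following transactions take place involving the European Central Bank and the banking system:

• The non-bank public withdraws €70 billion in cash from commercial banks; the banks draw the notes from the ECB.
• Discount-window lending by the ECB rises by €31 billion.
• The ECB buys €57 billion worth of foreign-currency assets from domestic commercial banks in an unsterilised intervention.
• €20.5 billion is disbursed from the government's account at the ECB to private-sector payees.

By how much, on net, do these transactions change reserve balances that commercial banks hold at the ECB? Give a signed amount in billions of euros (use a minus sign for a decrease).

+€38.5 billion

ECB balance sheet:
  Assets:      Loans to banks +€31B, Foreign assets +€57B
  Liabilities: Bank reserves +€38.5B, Currency in circulation +€70B, Government deposits −€20.5B
So the change in reserve balances that commercial banks hold at the ECB is +€38.5 billion.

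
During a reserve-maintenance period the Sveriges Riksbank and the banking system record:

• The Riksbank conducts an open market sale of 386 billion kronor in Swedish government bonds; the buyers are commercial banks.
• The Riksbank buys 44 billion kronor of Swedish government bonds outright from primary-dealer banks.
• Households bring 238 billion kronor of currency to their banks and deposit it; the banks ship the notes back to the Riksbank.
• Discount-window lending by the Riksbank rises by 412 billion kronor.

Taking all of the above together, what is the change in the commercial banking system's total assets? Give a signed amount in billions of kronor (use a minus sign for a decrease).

+650 billion

Riksbank balance sheet:
  Assets:      Securities −342B, Loans to banks +412B
  Liabilities: Bank reserves +308B, Currency in circulation −238B
Commercial banking system:
  Assets:      Reserves at CB +308B, Securities +342B
  Liabilities: Checkable deposits +238B, Borrowings from CB +412B
Change in total bank assets = +650 billion.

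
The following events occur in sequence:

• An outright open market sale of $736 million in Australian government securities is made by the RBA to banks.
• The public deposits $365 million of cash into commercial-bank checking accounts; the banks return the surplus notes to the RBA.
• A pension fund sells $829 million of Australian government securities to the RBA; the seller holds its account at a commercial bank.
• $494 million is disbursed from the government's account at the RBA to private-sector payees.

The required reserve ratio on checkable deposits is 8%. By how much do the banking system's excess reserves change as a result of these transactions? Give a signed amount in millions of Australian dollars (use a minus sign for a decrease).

OMO sale (to banks) $736 million: reserves −$736M, deposits 0.
Currency deposit $365 million: reserves +$365M, deposits +$365M.
Asset purchase (from non-banks) $829 million: reserves +$829M, deposits +$829M.
Government spending $494 million: reserves +$494M, deposits +$494M.
Totals: Δreserves = +$952M, Δdeposits = +$1688M.
Δrequired reserves = 8% × +$1688M = +$135.04M.
Δexcess reserves = Δreserves − Δrequired = +$952M − (+$135.04M) = +$816.96 million.

+$816.96 million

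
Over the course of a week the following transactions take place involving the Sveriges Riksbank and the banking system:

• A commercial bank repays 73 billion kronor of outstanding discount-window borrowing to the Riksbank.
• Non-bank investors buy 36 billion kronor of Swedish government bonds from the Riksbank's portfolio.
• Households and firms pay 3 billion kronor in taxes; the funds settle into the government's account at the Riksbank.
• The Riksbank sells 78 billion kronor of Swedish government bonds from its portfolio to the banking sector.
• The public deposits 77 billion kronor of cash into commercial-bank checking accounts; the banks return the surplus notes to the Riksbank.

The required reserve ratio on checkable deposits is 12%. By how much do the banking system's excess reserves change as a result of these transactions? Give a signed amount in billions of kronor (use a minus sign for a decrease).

Discount-window repayment 73 billion kronor: reserves −73B, deposits 0.
Asset sale (to non-banks) 36 billion kronor: reserves −36B, deposits −36B.
Government account inflow 3 billion kronor: reserves −3B, deposits −3B.
OMO sale (to banks) 78 billion kronor: reserves −78B, deposits 0.
Currency deposit 77 billion kronor: reserves +77B, deposits +77B.
Totals: Δreserves = −113B, Δdeposits = +38B.
Δrequired reserves = 12% × +38B = +4.56B.
Δexcess reserves = Δreserves − Δrequired = −113B − (+4.56B) = -117.56 billion.

-117.56 billion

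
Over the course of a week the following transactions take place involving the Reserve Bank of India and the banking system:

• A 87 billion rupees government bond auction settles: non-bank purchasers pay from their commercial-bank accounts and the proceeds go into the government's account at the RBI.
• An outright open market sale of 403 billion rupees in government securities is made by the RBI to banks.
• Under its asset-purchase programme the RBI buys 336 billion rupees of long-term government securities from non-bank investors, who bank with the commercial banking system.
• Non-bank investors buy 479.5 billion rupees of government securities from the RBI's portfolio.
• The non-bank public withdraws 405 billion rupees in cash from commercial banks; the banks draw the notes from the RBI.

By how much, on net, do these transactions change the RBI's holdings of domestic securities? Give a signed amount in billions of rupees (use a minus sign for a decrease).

-546.5 billion

Government account inflow 87 billion rupees: the RBI's securities portfolio is untouched → 0.
OMO sale (to banks) 403 billion rupees: securities removed from the RBI's portfolio → −403B.
Asset purchase (from non-banks) 336 billion rupees: securities added to the RBI's portfolio → +336B.
Asset sale (to non-banks) 479.5 billion rupees: securities removed from the RBI's portfolio → −479.5B.
Currency withdrawal 405 billion rupees: the RBI's securities portfolio is untouched → 0.
Net: 0 − 403 + 336 − 479.5 + 0 = -546.5 billion.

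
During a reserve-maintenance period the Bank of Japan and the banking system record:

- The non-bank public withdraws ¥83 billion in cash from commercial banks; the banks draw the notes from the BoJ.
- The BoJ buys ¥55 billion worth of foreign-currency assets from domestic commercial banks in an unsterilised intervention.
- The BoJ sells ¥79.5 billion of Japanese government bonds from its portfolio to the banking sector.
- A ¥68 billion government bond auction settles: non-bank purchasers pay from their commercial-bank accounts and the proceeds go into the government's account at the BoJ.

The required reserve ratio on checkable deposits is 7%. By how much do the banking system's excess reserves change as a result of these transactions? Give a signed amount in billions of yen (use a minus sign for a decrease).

-¥164.93 billion

Currency withdrawal ¥83 billion: reserves −¥83B, deposits −¥83B.
FX purchase ¥55 billion: reserves +¥55B, deposits 0.
OMO sale (to banks) ¥79.5 billion: reserves −¥79.5B, deposits 0.
Government account inflow ¥68 billion: reserves −¥68B, deposits −¥68B.
Totals: Δreserves = −¥175.5B, Δdeposits = −¥151B.
Δrequired reserves = 7% × −¥151B = −¥10.57B.
Δexcess reserves = Δreserves − Δrequired = −¥175.5B − (−¥10.57B) = -¥164.93 billion.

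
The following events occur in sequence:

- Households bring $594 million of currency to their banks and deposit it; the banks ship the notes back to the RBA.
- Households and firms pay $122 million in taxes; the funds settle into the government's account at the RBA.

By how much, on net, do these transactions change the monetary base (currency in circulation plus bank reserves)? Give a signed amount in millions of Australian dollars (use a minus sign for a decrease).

-$122 million

RBA balance sheet:
  Assets:      no change
  Liabilities: Bank reserves +$472M, Currency in circulation −$594M, Government deposits +$122M
Commercial banking system:
  Assets:      Reserves at CB +$472M
  Liabilities: Checkable deposits +$472M
Monetary base = currency + reserves: −$594M + (+$472M) = -$122 million.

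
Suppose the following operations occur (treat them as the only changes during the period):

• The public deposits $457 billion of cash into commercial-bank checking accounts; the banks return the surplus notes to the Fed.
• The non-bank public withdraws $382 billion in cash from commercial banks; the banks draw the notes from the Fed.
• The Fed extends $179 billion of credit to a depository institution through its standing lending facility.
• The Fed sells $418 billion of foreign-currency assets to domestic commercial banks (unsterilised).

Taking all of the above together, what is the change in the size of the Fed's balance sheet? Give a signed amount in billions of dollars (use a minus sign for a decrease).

Fed balance sheet:
  Assets:      Loans to banks +$179B, Foreign assets −$418B
  Liabilities: Bank reserves −$164B, Currency in circulation −$75B
Commercial banking system:
  Assets:      Reserves at CB −$164B, Foreign assets +$418B
  Liabilities: Checkable deposits +$75B, Borrowings from CB +$179B
Change in total Fed assets = -$239 billion.

-$239 billion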